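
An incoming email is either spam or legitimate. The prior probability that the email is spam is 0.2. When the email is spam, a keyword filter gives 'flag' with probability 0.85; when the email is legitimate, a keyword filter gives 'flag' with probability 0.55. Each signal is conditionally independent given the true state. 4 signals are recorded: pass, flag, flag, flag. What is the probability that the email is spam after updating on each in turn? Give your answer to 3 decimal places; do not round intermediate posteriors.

Each posterior becomes the prior for the next update.
After 'pass': P(spam) = 0.15·0.2000 / (0.15·0.2000 + 0.45·0.8000) ≈ 0.0769
After 'flag': P(spam) = 0.85·0.0769 / (0.85·0.0769 + 0.55·0.9231) ≈ 0.1141
After 'flag': P(spam) = 0.85·0.1141 / (0.85·0.1141 + 0.55·0.8859) ≈ 0.1660
After 'flag': P(spam) = 0.85·0.1660 / (0.85·0.1660 + 0.55·0.8340) ≈ 0.2352

0.235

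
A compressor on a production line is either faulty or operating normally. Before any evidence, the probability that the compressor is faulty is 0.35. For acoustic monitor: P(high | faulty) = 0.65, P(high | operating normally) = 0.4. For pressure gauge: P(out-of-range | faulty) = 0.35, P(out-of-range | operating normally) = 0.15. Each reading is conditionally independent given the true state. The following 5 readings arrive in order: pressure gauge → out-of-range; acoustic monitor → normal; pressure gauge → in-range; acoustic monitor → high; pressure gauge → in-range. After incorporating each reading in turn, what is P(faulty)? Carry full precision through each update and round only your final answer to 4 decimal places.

After pressure gauge='out-of-range': P(faulty) = 0.35·0.3500 / (0.35·0.3500 + 0.15·0.6500) ≈ 0.5568
After acoustic monitor='normal': P(faulty) = 0.35·0.5568 / (0.35·0.5568 + 0.6·0.4432) ≈ 0.4229
After pressure gauge='in-range': P(faulty) = 0.65·0.4229 / (0.65·0.4229 + 0.85·0.5771) ≈ 0.3592
After acoustic monitor='high': P(faulty) = 0.65·0.3592 / (0.65·0.3592 + 0.4·0.6408) ≈ 0.4766
After pressure gauge='in-range': P(faulty) = 0.65·0.4766 / (0.65·0.4766 + 0.85·0.5234) ≈ 0.4105

0.4105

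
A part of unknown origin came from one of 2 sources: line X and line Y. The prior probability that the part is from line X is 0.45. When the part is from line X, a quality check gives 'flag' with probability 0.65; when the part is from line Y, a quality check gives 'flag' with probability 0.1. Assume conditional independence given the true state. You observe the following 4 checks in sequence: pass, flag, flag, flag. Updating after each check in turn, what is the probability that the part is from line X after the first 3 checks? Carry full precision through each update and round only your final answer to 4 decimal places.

Each posterior becomes the prior for the next update.
After 'pass': P(line X) = 0.35·0.4500 / (0.35·0.4500 + 0.9·0.5500) ≈ 0.2414
After 'flag': P(line X) = 0.65·0.2414 / (0.65·0.2414 + 0.1·0.7586) ≈ 0.6741
After 'flag': P(line X) = 0.65·0.6741 / (0.65·0.6741 + 0.1·0.3259) ≈ 0.9308

0.9308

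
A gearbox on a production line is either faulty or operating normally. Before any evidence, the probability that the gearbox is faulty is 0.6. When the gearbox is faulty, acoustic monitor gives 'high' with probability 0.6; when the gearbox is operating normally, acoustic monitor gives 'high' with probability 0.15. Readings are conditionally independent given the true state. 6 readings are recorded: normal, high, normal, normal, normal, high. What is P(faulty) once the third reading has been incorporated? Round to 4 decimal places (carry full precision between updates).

0.5706

After 'normal': P(faulty) = 0.4·0.6000 / (0.4·0.6000 + 0.85·0.4000) ≈ 0.4138
After 'high': P(faulty) = 0.6·0.4138 / (0.6·0.4138 + 0.15·0.5862) ≈ 0.7385
After 'normal': P(faulty) = 0.4·0.7385 / (0.4·0.7385 + 0.85·0.2615) ≈ 0.5706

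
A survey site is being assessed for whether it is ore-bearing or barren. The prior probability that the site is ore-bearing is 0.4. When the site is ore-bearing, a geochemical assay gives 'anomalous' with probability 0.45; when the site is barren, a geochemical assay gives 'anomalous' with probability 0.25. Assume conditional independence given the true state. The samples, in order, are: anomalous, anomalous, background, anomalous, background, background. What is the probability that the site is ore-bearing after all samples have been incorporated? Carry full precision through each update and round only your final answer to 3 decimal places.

Each posterior becomes the prior for the next update.
After 'anomalous': P(ore) = 0.45·0.4000 / (0.45·0.4000 + 0.25·0.6000) ≈ 0.5455
After 'anomalous': P(ore) = 0.45·0.5455 / (0.45·0.5455 + 0.25·0.4545) ≈ 0.6835
After 'background': P(ore) = 0.55·0.6835 / (0.55·0.6835 + 0.75·0.3165) ≈ 0.6130
After 'anomalous': P(ore) = 0.45·0.6130 / (0.45·0.6130 + 0.25·0.3870) ≈ 0.7403
After 'background': P(ore) = 0.55·0.7403 / (0.55·0.7403 + 0.75·0.2597) ≈ 0.6765
After 'background': P(ore) = 0.55·0.6765 / (0.55·0.6765 + 0.75·0.3235) ≈ 0.6053

0.605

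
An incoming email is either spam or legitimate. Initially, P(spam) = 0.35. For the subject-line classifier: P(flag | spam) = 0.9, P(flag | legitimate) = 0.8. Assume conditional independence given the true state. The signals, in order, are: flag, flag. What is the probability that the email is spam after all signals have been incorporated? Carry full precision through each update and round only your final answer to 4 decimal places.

0.4053

After 'flag': P(spam) = 0.9·0.3500 / (0.9·0.3500 + 0.8·0.6500) ≈ 0.3772
After 'flag': P(spam) = 0.9·0.3772 / (0.9·0.3772 + 0.8·0.6228) ≈ 0.4053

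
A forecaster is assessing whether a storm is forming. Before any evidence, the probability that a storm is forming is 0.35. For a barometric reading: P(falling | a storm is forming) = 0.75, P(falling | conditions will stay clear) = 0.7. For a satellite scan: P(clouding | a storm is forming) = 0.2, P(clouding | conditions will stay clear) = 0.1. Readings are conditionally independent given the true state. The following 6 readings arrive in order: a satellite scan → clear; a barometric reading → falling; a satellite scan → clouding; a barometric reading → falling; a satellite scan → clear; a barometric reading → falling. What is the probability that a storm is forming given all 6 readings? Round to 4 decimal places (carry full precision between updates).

0.5114

After a satellite scan='clear': P(storm) = 0.8·0.3500 / (0.8·0.3500 + 0.9·0.6500) ≈ 0.3237
After a barometric reading='falling': P(storm) = 0.75·0.3237 / (0.75·0.3237 + 0.7·0.6763) ≈ 0.3390
After a satellite scan='clouding': P(storm) = 0.2·0.3390 / (0.2·0.3390 + 0.1·0.6610) ≈ 0.5063
After a barometric reading='falling': P(storm) = 0.75·0.5063 / (0.75·0.5063 + 0.7·0.4937) ≈ 0.5236
After a satellite scan='clear': P(storm) = 0.8·0.5236 / (0.8·0.5236 + 0.9·0.4764) ≈ 0.4941
After a barometric reading='falling': P(storm) = 0.75·0.4941 / (0.75·0.4941 + 0.7·0.5059) ≈ 0.5114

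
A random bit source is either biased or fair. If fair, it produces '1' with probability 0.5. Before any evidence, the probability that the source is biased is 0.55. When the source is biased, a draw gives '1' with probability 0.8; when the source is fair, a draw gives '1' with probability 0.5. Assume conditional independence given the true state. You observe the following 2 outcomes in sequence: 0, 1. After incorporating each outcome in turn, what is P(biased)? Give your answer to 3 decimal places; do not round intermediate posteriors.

Apply Bayes' rule sequentially, carrying P(biased) forward.
After '0': P(biased) = 0.2·0.5500 / (0.2·0.5500 + 0.5·0.4500) ≈ 0.3284
After '1': P(biased) = 0.8·0.3284 / (0.8·0.3284 + 0.5·0.6716) ≈ 0.4389

0.439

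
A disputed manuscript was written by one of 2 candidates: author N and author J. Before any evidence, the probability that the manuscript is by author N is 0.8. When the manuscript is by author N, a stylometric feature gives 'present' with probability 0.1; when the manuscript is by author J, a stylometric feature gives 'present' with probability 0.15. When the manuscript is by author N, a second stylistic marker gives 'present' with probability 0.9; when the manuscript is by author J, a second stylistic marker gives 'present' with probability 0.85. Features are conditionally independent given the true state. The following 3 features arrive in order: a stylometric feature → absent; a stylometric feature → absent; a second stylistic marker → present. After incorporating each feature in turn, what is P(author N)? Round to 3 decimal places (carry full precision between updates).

0.826

After a stylometric feature='absent': P(author N) = 0.9·0.8000 / (0.9·0.8000 + 0.85·0.2000) ≈ 0.8090
After a stylometric feature='absent': P(author N) = 0.9·0.8090 / (0.9·0.8090 + 0.85·0.1910) ≈ 0.8177
After a second stylistic marker='present': P(author N) = 0.9·0.8177 / (0.9·0.8177 + 0.85·0.1823) ≈ 0.8260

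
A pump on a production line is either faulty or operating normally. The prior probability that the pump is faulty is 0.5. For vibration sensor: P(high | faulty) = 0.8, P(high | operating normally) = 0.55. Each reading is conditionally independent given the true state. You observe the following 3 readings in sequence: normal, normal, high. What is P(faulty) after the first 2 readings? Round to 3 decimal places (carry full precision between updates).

After 'normal': P(faulty) = 0.2·0.5000 / (0.2·0.5000 + 0.45·0.5000) ≈ 0.3077
After 'normal': P(faulty) = 0.2·0.3077 / (0.2·0.3077 + 0.45·0.6923) ≈ 0.1649

0.165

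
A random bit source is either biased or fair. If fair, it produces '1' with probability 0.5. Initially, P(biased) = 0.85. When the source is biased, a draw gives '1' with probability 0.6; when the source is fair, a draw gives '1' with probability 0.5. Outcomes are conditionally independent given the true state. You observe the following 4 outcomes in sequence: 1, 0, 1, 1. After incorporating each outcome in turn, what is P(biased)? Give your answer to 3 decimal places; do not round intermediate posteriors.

0.887

After '1': P(biased) = 0.6·0.8500 / (0.6·0.8500 + 0.5·0.1500) ≈ 0.8718
After '0': P(biased) = 0.4·0.8718 / (0.4·0.8718 + 0.5·0.1282) ≈ 0.8447
After '1': P(biased) = 0.6·0.8447 / (0.6·0.8447 + 0.5·0.1553) ≈ 0.8672
After '1': P(biased) = 0.6·0.8672 / (0.6·0.8672 + 0.5·0.1328) ≈ 0.8868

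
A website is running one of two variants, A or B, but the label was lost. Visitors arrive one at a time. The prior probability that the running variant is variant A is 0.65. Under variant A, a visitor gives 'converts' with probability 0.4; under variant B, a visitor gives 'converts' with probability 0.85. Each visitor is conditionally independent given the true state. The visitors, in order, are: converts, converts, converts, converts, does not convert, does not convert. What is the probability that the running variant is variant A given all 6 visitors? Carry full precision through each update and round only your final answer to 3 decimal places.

0.593

After 'converts': P(A) = 0.4·0.6500 / (0.4·0.6500 + 0.85·0.3500) ≈ 0.4664
After 'converts': P(A) = 0.4·0.4664 / (0.4·0.4664 + 0.85·0.5336) ≈ 0.2914
After 'converts': P(A) = 0.4·0.2914 / (0.4·0.2914 + 0.85·0.7086) ≈ 0.1622
After 'converts': P(A) = 0.4·0.1622 / (0.4·0.1622 + 0.85·0.8378) ≈ 0.0835
After 'does not convert': P(A) = 0.6·0.0835 / (0.6·0.0835 + 0.15·0.9165) ≈ 0.2670
After 'does not convert': P(A) = 0.6·0.2670 / (0.6·0.2670 + 0.15·0.7330) ≈ 0.5930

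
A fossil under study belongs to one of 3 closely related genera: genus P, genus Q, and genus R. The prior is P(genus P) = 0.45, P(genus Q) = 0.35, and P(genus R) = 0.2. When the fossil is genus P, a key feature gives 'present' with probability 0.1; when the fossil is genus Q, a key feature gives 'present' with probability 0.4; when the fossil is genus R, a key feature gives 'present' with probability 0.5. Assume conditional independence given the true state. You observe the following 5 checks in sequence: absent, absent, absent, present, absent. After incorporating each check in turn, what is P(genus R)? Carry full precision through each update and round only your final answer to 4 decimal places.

After 'absent': normaliser = 0.9·0.4500 + 0.6·0.3500 + 0.5·0.2000; P(genus P) ≈ 0.5664, P(genus Q) ≈ 0.2937, P(genus R) ≈ 0.1399
After 'absent': normaliser = 0.9·0.5664 + 0.6·0.2937 + 0.5·0.1399; P(genus P) ≈ 0.6744, P(genus Q) ≈ 0.2331, P(genus R) ≈ 0.0925
After 'absent': normaliser = 0.9·0.6744 + 0.6·0.2331 + 0.5·0.0925; P(genus P) ≈ 0.7653, P(genus Q) ≈ 0.1764, P(genus R) ≈ 0.0583
After 'present': normaliser = 0.1·0.7653 + 0.4·0.1764 + 0.5·0.0583; P(genus P) ≈ 0.4342, P(genus Q) ≈ 0.4003, P(genus R) ≈ 0.1655
After 'absent': normaliser = 0.9·0.4342 + 0.6·0.4003 + 0.5·0.1655; P(genus P) ≈ 0.5476, P(genus Q) ≈ 0.3365, P(genus R) ≈ 0.1159

0.1159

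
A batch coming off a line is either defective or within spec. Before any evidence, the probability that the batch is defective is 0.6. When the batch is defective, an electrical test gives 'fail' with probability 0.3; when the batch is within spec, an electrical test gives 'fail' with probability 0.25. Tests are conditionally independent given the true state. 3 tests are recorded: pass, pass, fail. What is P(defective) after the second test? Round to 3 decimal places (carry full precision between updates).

0.566

After 'pass': P(defective) = 0.7·0.6000 / (0.7·0.6000 + 0.75·0.4000) ≈ 0.5833
After 'pass': P(defective) = 0.7·0.5833 / (0.7·0.5833 + 0.75·0.4167) ≈ 0.5665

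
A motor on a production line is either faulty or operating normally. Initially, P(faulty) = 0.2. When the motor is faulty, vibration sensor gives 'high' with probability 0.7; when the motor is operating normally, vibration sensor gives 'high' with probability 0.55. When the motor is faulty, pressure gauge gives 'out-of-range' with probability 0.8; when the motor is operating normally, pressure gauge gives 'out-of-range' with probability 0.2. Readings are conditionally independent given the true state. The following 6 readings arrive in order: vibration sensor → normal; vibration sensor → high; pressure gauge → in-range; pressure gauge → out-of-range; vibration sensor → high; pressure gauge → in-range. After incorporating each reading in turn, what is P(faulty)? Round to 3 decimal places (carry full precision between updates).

After vibration sensor='normal': P(faulty) = 0.3·0.2000 / (0.3·0.2000 + 0.45·0.8000) ≈ 0.1429
After vibration sensor='high': P(faulty) = 0.7·0.1429 / (0.7·0.1429 + 0.55·0.8571) ≈ 0.1750
After pressure gauge='in-range': P(faulty) = 0.2·0.1750 / (0.2·0.1750 + 0.8·0.8250) ≈ 0.0504
After pressure gauge='out-of-range': P(faulty) = 0.8·0.0504 / (0.8·0.0504 + 0.2·0.9496) ≈ 0.1750
After vibration sensor='high': P(faulty) = 0.7·0.1750 / (0.7·0.1750 + 0.55·0.8250) ≈ 0.2126
After pressure gauge='in-range': P(faulty) = 0.2·0.2126 / (0.2·0.2126 + 0.8·0.7874) ≈ 0.0632

0.063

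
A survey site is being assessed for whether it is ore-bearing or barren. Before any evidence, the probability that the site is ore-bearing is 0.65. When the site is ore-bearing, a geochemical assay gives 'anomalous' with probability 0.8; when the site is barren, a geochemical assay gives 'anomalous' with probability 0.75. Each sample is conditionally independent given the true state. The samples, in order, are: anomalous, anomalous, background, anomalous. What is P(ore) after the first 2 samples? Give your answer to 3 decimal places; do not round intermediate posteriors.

After 'anomalous': P(ore) = 0.8·0.6500 / (0.8·0.6500 + 0.75·0.3500) ≈ 0.6645
After 'anomalous': P(ore) = 0.8·0.6645 / (0.8·0.6645 + 0.75·0.3355) ≈ 0.6788

0.679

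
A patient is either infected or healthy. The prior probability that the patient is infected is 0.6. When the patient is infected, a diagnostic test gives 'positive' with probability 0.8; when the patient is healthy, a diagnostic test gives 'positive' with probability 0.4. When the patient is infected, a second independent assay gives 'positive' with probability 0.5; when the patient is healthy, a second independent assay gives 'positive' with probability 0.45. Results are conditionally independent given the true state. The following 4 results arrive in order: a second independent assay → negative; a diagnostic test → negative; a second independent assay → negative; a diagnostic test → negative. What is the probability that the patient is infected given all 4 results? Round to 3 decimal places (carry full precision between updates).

0.121

After a second independent assay='negative': P(infected) = 0.5·0.6000 / (0.5·0.6000 + 0.55·0.4000) ≈ 0.5769
After a diagnostic test='negative': P(infected) = 0.2·0.5769 / (0.2·0.5769 + 0.6·0.4231) ≈ 0.3125
After a second independent assay='negative': P(infected) = 0.5·0.3125 / (0.5·0.3125 + 0.55·0.6875) ≈ 0.2924
After a diagnostic test='negative': P(infected) = 0.2·0.2924 / (0.2·0.2924 + 0.6·0.7076) ≈ 0.1211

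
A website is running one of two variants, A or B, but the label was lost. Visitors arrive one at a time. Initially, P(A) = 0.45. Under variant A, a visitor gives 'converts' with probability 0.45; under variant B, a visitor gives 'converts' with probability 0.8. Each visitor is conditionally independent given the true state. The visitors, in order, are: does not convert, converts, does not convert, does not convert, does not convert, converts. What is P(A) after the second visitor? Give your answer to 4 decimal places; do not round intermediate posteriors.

After 'does not convert': P(A) = 0.55·0.4500 / (0.55·0.4500 + 0.2·0.5500) ≈ 0.6923
After 'converts': P(A) = 0.45·0.6923 / (0.45·0.6923 + 0.8·0.3077) ≈ 0.5586

0.5586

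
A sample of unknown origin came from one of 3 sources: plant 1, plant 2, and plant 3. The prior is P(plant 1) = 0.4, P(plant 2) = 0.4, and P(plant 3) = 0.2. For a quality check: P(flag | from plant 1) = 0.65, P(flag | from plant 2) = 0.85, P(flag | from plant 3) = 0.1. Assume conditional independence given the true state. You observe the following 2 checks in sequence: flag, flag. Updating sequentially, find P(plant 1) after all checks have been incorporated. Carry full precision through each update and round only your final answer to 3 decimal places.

After 'flag': normaliser = 0.65·0.4000 + 0.85·0.4000 + 0.1·0.2000; P(plant 1) ≈ 0.4194, P(plant 2) ≈ 0.5484, P(plant 3) ≈ 0.0323
After 'flag': normaliser = 0.65·0.4194 + 0.85·0.5484 + 0.1·0.0323; P(plant 1) ≈ 0.3674, P(plant 2) ≈ 0.6283, P(plant 3) ≈ 0.0043

0.367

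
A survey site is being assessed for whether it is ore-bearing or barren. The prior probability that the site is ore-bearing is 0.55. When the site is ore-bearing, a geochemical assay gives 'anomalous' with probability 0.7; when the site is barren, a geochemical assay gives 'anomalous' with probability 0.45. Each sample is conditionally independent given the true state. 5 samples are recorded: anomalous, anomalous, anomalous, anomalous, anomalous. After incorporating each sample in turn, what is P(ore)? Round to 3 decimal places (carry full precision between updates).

0.918

After 'anomalous': P(ore) = 0.7·0.5500 / (0.7·0.5500 + 0.45·0.4500) ≈ 0.6553
After 'anomalous': P(ore) = 0.7·0.6553 / (0.7·0.6553 + 0.45·0.3447) ≈ 0.7473
After 'anomalous': P(ore) = 0.7·0.7473 / (0.7·0.7473 + 0.45·0.2527) ≈ 0.8214
After 'anomalous': P(ore) = 0.7·0.8214 / (0.7·0.8214 + 0.45·0.1786) ≈ 0.8774
After 'anomalous': P(ore) = 0.7·0.8774 / (0.7·0.8774 + 0.45·0.1226) ≈ 0.9176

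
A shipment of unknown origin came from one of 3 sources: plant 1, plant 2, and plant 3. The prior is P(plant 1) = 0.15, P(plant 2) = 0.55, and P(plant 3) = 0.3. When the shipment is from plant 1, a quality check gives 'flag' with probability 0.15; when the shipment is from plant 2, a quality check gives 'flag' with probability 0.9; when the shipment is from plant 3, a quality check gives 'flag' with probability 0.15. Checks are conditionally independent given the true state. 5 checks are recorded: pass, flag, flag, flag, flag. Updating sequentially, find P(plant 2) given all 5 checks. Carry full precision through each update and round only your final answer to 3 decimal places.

0.995

Each posterior becomes the prior for the next update.
After 'pass': normaliser = 0.85·0.1500 + 0.1·0.5500 + 0.85·0.3000; P(plant 1) ≈ 0.2914, P(plant 2) ≈ 0.1257, P(plant 3) ≈ 0.5829
After 'flag': normaliser = 0.15·0.2914 + 0.9·0.1257 + 0.15·0.5829; P(plant 1) ≈ 0.1789, P(plant 2) ≈ 0.4632, P(plant 3) ≈ 0.3579
After 'flag': normaliser = 0.15·0.1789 + 0.9·0.4632 + 0.15·0.3579; P(plant 1) ≈ 0.0540, P(plant 2) ≈ 0.8381, P(plant 3) ≈ 0.1079
After 'flag': normaliser = 0.15·0.0540 + 0.9·0.8381 + 0.15·0.1079; P(plant 1) ≈ 0.0104, P(plant 2) ≈ 0.9688, P(plant 3) ≈ 0.0208
After 'flag': normaliser = 0.15·0.0104 + 0.9·0.9688 + 0.15·0.0208; P(plant 1) ≈ 0.0018, P(plant 2) ≈ 0.9947, P(plant 3) ≈ 0.0036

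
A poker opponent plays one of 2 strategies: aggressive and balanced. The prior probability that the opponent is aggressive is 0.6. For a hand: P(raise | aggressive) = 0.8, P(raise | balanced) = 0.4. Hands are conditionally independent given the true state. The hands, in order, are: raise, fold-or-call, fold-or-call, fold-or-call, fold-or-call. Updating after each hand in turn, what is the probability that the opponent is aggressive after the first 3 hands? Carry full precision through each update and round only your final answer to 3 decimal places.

0.250

Each posterior becomes the prior for the next update.
After 'raise': P(aggressive) = 0.8·0.6000 / (0.8·0.6000 + 0.4·0.4000) ≈ 0.7500
After 'fold-or-call': P(aggressive) = 0.2·0.7500 / (0.2·0.7500 + 0.6·0.2500) ≈ 0.5000
After 'fold-or-call': P(aggressive) = 0.2·0.5000 / (0.2·0.5000 + 0.6·0.5000) ≈ 0.2500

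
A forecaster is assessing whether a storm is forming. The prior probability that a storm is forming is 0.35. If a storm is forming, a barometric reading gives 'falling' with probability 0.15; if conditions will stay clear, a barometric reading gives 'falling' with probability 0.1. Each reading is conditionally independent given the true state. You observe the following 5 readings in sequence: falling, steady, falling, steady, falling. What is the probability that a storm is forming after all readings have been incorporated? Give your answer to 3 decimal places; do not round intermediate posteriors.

0.618

After 'falling': P(storm) = 0.15·0.3500 / (0.15·0.3500 + 0.1·0.6500) ≈ 0.4468
After 'steady': P(storm) = 0.85·0.4468 / (0.85·0.4468 + 0.9·0.5532) ≈ 0.4327
After 'falling': P(storm) = 0.15·0.4327 / (0.15·0.4327 + 0.1·0.5673) ≈ 0.5336
After 'steady': P(storm) = 0.85·0.5336 / (0.85·0.5336 + 0.9·0.4664) ≈ 0.5194
After 'falling': P(storm) = 0.15·0.5194 / (0.15·0.5194 + 0.1·0.4806) ≈ 0.6185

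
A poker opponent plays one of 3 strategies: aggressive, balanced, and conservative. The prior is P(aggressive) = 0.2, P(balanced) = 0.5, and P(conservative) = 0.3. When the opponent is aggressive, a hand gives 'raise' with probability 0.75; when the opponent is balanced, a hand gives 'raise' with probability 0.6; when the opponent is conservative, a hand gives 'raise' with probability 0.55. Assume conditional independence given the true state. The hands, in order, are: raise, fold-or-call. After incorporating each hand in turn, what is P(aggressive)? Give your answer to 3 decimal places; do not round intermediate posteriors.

After 'raise': normaliser = 0.75·0.2000 + 0.6·0.5000 + 0.55·0.3000; P(aggressive) ≈ 0.2439, P(balanced) ≈ 0.4878, P(conservative) ≈ 0.2683
After 'fold-or-call': normaliser = 0.25·0.2439 + 0.4·0.4878 + 0.45·0.2683; P(aggressive) ≈ 0.1618, P(balanced) ≈ 0.5178, P(conservative) ≈ 0.3204

0.162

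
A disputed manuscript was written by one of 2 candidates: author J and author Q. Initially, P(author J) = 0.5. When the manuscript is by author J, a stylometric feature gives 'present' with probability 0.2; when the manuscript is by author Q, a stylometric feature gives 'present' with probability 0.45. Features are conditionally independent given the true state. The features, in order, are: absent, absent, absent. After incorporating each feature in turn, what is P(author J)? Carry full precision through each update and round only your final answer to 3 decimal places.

0.755

Apply Bayes' rule sequentially, carrying P(author J) forward.
After 'absent': P(author J) = 0.8·0.5000 / (0.8·0.5000 + 0.55·0.5000) ≈ 0.5926
After 'absent': P(author J) = 0.8·0.5926 / (0.8·0.5926 + 0.55·0.4074) ≈ 0.6790
After 'absent': P(author J) = 0.8·0.6790 / (0.8·0.6790 + 0.55·0.3210) ≈ 0.7547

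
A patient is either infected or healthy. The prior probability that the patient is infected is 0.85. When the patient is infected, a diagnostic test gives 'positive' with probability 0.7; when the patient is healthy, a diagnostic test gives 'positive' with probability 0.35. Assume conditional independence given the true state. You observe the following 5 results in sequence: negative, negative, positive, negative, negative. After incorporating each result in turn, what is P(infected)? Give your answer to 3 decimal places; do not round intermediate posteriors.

After 'negative': P(infected) = 0.3·0.8500 / (0.3·0.8500 + 0.65·0.1500) ≈ 0.7234
After 'negative': P(infected) = 0.3·0.7234 / (0.3·0.7234 + 0.65·0.2766) ≈ 0.5469
After 'positive': P(infected) = 0.7·0.5469 / (0.7·0.5469 + 0.35·0.4531) ≈ 0.7071
After 'negative': P(infected) = 0.3·0.7071 / (0.3·0.7071 + 0.65·0.2929) ≈ 0.5270
After 'negative': P(infected) = 0.3·0.5270 / (0.3·0.5270 + 0.65·0.4730) ≈ 0.3396

0.340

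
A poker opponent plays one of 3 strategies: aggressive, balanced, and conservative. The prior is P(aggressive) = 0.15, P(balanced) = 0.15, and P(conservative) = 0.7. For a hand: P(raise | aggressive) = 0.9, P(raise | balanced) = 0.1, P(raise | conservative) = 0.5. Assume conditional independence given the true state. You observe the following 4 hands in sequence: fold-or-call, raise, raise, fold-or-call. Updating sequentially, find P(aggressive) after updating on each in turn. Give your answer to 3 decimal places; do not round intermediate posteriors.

After 'fold-or-call': normaliser = 0.1·0.1500 + 0.9·0.1500 + 0.5·0.7000; P(aggressive) ≈ 0.0300, P(balanced) ≈ 0.2700, P(conservative) ≈ 0.7000
After 'raise': normaliser = 0.9·0.0300 + 0.1·0.2700 + 0.5·0.7000; P(aggressive) ≈ 0.0668, P(balanced) ≈ 0.0668, P(conservative) ≈ 0.8663
After 'raise': normaliser = 0.9·0.0668 + 0.1·0.0668 + 0.5·0.8663; P(aggressive) ≈ 0.1203, P(balanced) ≈ 0.0134, P(conservative) ≈ 0.8663
After 'fold-or-call': normaliser = 0.1·0.1203 + 0.9·0.0134 + 0.5·0.8663; P(aggressive) ≈ 0.0263, P(balanced) ≈ 0.0263, P(conservative) ≈ 0.9474

0.026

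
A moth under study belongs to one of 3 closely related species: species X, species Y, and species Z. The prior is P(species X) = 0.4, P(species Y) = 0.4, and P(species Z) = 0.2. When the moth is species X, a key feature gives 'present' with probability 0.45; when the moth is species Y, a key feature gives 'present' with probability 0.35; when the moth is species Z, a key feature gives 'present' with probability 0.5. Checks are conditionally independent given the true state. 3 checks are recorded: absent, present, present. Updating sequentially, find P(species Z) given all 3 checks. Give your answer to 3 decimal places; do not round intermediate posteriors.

0.247

After 'absent': normaliser = 0.55·0.4000 + 0.65·0.4000 + 0.5·0.2000; P(species X) ≈ 0.3793, P(species Y) ≈ 0.4483, P(species Z) ≈ 0.1724
After 'present': normaliser = 0.45·0.3793 + 0.35·0.4483 + 0.5·0.1724; P(species X) ≈ 0.4125, P(species Y) ≈ 0.3792, P(species Z) ≈ 0.2083
After 'present': normaliser = 0.45·0.4125 + 0.35·0.3792 + 0.5·0.2083; P(species X) ≈ 0.4393, P(species Y) ≈ 0.3141, P(species Z) ≈ 0.2465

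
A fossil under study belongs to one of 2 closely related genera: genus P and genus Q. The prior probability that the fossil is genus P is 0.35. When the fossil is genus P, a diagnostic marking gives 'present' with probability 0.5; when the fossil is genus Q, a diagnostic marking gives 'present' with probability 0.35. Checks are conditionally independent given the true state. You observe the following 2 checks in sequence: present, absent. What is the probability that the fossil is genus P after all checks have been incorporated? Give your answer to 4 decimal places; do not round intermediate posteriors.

0.3717

After 'present': P(genus P) = 0.5·0.3500 / (0.5·0.3500 + 0.35·0.6500) ≈ 0.4348
After 'absent': P(genus P) = 0.5·0.4348 / (0.5·0.4348 + 0.65·0.5652) ≈ 0.3717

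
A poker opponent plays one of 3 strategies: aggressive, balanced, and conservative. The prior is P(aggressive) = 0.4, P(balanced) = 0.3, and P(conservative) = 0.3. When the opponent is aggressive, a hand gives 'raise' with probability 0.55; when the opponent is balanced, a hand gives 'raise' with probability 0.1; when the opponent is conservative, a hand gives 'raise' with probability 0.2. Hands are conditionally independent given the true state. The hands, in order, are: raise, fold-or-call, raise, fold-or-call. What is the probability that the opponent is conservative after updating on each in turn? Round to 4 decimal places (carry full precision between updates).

0.2219

After 'raise': normaliser = 0.55·0.4000 + 0.1·0.3000 + 0.2·0.3000; P(aggressive) ≈ 0.7097, P(balanced) ≈ 0.0968, P(conservative) ≈ 0.1935
After 'fold-or-call': normaliser = 0.45·0.7097 + 0.9·0.0968 + 0.8·0.1935; P(aggressive) ≈ 0.5690, P(balanced) ≈ 0.1552, P(conservative) ≈ 0.2759
After 'raise': normaliser = 0.55·0.5690 + 0.1·0.1552 + 0.2·0.2759; P(aggressive) ≈ 0.8157, P(balanced) ≈ 0.0404, P(conservative) ≈ 0.1438
After 'fold-or-call': normaliser = 0.45·0.8157 + 0.9·0.0404 + 0.8·0.1438; P(aggressive) ≈ 0.7079, P(balanced) ≈ 0.0702, P(conservative) ≈ 0.2219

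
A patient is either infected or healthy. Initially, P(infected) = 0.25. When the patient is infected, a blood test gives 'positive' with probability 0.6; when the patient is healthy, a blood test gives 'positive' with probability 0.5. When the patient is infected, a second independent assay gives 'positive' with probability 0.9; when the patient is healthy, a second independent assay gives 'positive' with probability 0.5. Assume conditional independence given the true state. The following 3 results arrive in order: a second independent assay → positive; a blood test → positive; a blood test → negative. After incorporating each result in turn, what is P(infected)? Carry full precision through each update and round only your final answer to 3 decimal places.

After a second independent assay='positive': P(infected) = 0.9·0.2500 / (0.9·0.2500 + 0.5·0.7500) ≈ 0.3750
After a blood test='positive': P(infected) = 0.6·0.3750 / (0.6·0.3750 + 0.5·0.6250) ≈ 0.4186
After a blood test='negative': P(infected) = 0.4·0.4186 / (0.4·0.4186 + 0.5·0.5814) ≈ 0.3655

0.365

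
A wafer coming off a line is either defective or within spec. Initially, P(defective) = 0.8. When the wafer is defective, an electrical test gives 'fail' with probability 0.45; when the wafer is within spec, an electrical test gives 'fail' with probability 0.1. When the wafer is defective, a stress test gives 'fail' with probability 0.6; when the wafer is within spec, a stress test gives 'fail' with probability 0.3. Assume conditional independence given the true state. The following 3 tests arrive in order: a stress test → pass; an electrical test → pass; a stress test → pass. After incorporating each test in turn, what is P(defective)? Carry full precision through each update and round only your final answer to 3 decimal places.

0.444

After a stress test='pass': P(defective) = 0.4·0.8000 / (0.4·0.8000 + 0.7·0.2000) ≈ 0.6957
After an electrical test='pass': P(defective) = 0.55·0.6957 / (0.55·0.6957 + 0.9·0.3043) ≈ 0.5828
After a stress test='pass': P(defective) = 0.4·0.5828 / (0.4·0.5828 + 0.7·0.4172) ≈ 0.4439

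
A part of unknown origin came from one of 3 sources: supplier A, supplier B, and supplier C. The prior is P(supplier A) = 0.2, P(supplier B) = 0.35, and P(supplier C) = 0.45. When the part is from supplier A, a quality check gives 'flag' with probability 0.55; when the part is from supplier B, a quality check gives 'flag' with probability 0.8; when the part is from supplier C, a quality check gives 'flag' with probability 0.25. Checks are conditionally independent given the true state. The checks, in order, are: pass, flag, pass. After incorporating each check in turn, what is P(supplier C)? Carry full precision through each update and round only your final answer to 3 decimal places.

0.654

After 'pass': normaliser = 0.45·0.2000 + 0.2·0.3500 + 0.75·0.4500; P(supplier A) ≈ 0.1809, P(supplier B) ≈ 0.1407, P(supplier C) ≈ 0.6784
After 'flag': normaliser = 0.55·0.1809 + 0.8·0.1407 + 0.25·0.6784; P(supplier A) ≈ 0.2607, P(supplier B) ≈ 0.2949, P(supplier C) ≈ 0.4444
After 'pass': normaliser = 0.45·0.2607 + 0.2·0.2949 + 0.75·0.4444; P(supplier A) ≈ 0.2302, P(supplier B) ≈ 0.1158, P(supplier C) ≈ 0.6540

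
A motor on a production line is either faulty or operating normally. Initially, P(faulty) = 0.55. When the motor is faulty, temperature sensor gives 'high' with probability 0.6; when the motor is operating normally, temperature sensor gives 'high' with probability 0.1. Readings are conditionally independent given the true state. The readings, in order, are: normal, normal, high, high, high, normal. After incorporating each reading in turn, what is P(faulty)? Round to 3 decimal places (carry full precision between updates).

0.959

After 'normal': P(faulty) = 0.4·0.5500 / (0.4·0.5500 + 0.9·0.4500) ≈ 0.3520
After 'normal': P(faulty) = 0.4·0.3520 / (0.4·0.3520 + 0.9·0.6480) ≈ 0.1945
After 'high': P(faulty) = 0.6·0.1945 / (0.6·0.1945 + 0.1·0.8055) ≈ 0.5916
After 'high': P(faulty) = 0.6·0.5916 / (0.6·0.5916 + 0.1·0.4084) ≈ 0.8968
After 'high': P(faulty) = 0.6·0.8968 / (0.6·0.8968 + 0.1·0.1032) ≈ 0.9812
After 'normal': P(faulty) = 0.4·0.9812 / (0.4·0.9812 + 0.9·0.0188) ≈ 0.9586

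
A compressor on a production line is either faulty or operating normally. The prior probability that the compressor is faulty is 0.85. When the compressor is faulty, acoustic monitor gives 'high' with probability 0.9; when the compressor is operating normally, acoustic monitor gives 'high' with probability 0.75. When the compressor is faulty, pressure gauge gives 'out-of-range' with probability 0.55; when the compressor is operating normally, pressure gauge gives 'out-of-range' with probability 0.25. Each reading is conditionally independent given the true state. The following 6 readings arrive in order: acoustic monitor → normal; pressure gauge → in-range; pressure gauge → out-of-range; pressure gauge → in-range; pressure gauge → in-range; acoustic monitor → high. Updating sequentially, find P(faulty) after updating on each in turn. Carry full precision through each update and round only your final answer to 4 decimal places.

0.5638

After acoustic monitor='normal': P(faulty) = 0.1·0.8500 / (0.1·0.8500 + 0.25·0.1500) ≈ 0.6939
After pressure gauge='in-range': P(faulty) = 0.45·0.6939 / (0.45·0.6939 + 0.75·0.3061) ≈ 0.5763
After pressure gauge='out-of-range': P(faulty) = 0.55·0.5763 / (0.55·0.5763 + 0.25·0.4237) ≈ 0.7495
After pressure gauge='in-range': P(faulty) = 0.45·0.7495 / (0.45·0.7495 + 0.75·0.2505) ≈ 0.6422
After pressure gauge='in-range': P(faulty) = 0.45·0.6422 / (0.45·0.6422 + 0.75·0.3578) ≈ 0.5186
After acoustic monitor='high': P(faulty) = 0.9·0.5186 / (0.9·0.5186 + 0.75·0.4814) ≈ 0.5638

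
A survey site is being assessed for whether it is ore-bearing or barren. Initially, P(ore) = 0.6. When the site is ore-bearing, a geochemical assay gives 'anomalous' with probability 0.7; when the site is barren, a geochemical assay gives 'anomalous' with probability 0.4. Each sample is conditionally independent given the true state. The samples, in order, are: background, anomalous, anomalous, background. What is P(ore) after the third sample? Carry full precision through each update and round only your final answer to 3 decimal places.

After 'background': P(ore) = 0.3·0.6000 / (0.3·0.6000 + 0.6·0.4000) ≈ 0.4286
After 'anomalous': P(ore) = 0.7·0.4286 / (0.7·0.4286 + 0.4·0.5714) ≈ 0.5676
After 'anomalous': P(ore) = 0.7·0.5676 / (0.7·0.5676 + 0.4·0.4324) ≈ 0.6967

0.697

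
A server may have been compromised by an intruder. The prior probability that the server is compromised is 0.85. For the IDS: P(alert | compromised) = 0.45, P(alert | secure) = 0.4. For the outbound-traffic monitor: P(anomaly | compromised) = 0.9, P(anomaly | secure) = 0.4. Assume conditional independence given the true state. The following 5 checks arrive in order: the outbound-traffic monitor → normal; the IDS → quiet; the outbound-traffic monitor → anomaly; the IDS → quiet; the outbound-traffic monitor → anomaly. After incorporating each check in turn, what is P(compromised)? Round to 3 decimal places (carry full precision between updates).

0.801

Each posterior becomes the prior for the next update.
After the outbound-traffic monitor='normal': P(compromised) = 0.1·0.8500 / (0.1·0.8500 + 0.6·0.1500) ≈ 0.4857
After the IDS='quiet': P(compromised) = 0.55·0.4857 / (0.55·0.4857 + 0.6·0.5143) ≈ 0.4640
After the outbound-traffic monitor='anomaly': P(compromised) = 0.9·0.4640 / (0.9·0.4640 + 0.4·0.5360) ≈ 0.6608
After the IDS='quiet': P(compromised) = 0.55·0.6608 / (0.55·0.6608 + 0.6·0.3392) ≈ 0.6410
After the outbound-traffic monitor='anomaly': P(compromised) = 0.9·0.6410 / (0.9·0.6410 + 0.4·0.3590) ≈ 0.8007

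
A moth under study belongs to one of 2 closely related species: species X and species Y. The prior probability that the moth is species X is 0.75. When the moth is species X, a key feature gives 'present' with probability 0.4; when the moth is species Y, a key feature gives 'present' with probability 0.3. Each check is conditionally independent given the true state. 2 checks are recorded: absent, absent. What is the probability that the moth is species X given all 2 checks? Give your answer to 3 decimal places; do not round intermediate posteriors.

After 'absent': P(species X) = 0.6·0.7500 / (0.6·0.7500 + 0.7·0.2500) ≈ 0.7200
After 'absent': P(species X) = 0.6·0.7200 / (0.6·0.7200 + 0.7·0.2800) ≈ 0.6879

0.688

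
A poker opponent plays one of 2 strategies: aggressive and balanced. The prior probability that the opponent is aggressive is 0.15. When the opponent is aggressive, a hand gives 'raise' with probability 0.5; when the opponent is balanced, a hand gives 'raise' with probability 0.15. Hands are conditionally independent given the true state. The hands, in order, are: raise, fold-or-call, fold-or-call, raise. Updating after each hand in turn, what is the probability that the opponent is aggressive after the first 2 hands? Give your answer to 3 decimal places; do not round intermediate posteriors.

After 'raise': P(aggressive) = 0.5·0.1500 / (0.5·0.1500 + 0.15·0.8500) ≈ 0.3704
After 'fold-or-call': P(aggressive) = 0.5·0.3704 / (0.5·0.3704 + 0.85·0.6296) ≈ 0.2571

0.257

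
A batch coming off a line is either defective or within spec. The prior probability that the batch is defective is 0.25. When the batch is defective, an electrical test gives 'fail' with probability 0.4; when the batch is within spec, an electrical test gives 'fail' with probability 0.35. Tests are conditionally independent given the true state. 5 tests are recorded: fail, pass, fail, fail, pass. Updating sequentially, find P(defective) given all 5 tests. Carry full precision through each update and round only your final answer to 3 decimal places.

After 'fail': P(defective) = 0.4·0.2500 / (0.4·0.2500 + 0.35·0.7500) ≈ 0.2759
After 'pass': P(defective) = 0.6·0.2759 / (0.6·0.2759 + 0.65·0.7241) ≈ 0.2602
After 'fail': P(defective) = 0.4·0.2602 / (0.4·0.2602 + 0.35·0.7398) ≈ 0.2867
After 'fail': P(defective) = 0.4·0.2867 / (0.4·0.2867 + 0.35·0.7133) ≈ 0.3147
After 'pass': P(defective) = 0.6·0.3147 / (0.6·0.3147 + 0.65·0.6853) ≈ 0.2977

0.298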